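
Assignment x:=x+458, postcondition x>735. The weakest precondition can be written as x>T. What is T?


Formula: wp(x:=E, P) = P[E/x] (substitute E for x in postcondition)
Step 1: Postcondition: x>735
Step 2: Substitute x+458 for x: x+458>735
Step 3: Solve for x: x > 735-458 = 277

277


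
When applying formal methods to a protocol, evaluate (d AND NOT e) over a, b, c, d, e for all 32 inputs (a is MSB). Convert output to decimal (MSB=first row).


Formula: (d AND NOT e) over a, b, c, d, e (32 rows)
Evaluate each row (bits = a,b,c,d,e, MSB first):
  row 0 [00000]: (0 AND NOT 0) -> 0
  row 1 [00001]: (0 AND NOT 1) -> 0
  row 2 [00010]: (1 AND NOT 0) -> 1
  row 3 [00011]: (1 AND NOT 1) -> 0
  row 4 [00100]: (0 AND NOT 0) -> 0
  row 5 [00101]: (0 AND NOT 1) -> 0
  row 6 [00110]: (1 AND NOT 0) -> 1
  row 7 [00111]: (1 AND NOT 1) -> 0
  row 8 [01000]: (0 AND NOT 0) -> 0
  row 9 [01001]: (0 AND NOT 1) -> 0
  row 10 [01010]: (1 AND NOT 0) -> 1
  row 11 [01011]: (1 AND NOT 1) -> 0
  row 12 [01100]: (0 AND NOT 0) -> 0
  row 13 [01101]: (0 AND NOT 1) -> 0
  row 14 [01110]: (1 AND NOT 0) -> 1
  row 15 [01111]: (1 AND NOT 1) -> 0
  row 16 [10000]: (0 AND NOT 0) -> 0
  row 17 [10001]: (0 AND NOT 1) -> 0
  row 18 [10010]: (1 AND NOT 0) -> 1
  row 19 [10011]: (1 AND NOT 1) -> 0
  row 20 [10100]: (0 AND NOT 0) -> 0
  row 21 [10101]: (0 AND NOT 1) -> 0
  row 22 [10110]: (1 AND NOT 0) -> 1
  row 23 [10111]: (1 AND NOT 1) -> 0
  row 24 [11000]: (0 AND NOT 0) -> 0
  row 25 [11001]: (0 AND NOT 1) -> 0
  row 26 [11010]: (1 AND NOT 0) -> 1
  row 27 [11011]: (1 AND NOT 1) -> 0
  row 28 [11100]: (0 AND NOT 0) -> 0
  row 29 [11101]: (0 AND NOT 1) -> 0
  row 30 [11110]: (1 AND NOT 0) -> 1
  row 31 [11111]: (1 AND NOT 1) -> 0
Full result column, 4 rows per line (a,b,c fixed per line; d,e runs 00..11 left to right):
  rows 0-3 [a,b,c=000]: 0010  = hex 2
  rows 4-7 [a,b,c=001]: 0010  = hex 2
  rows 8-11 [a,b,c=010]: 0010  = hex 2
  rows 12-15 [a,b,c=011]: 0010  = hex 2
  rows 16-19 [a,b,c=100]: 0010  = hex 2
  rows 20-23 [a,b,c=101]: 0010  = hex 2
  rows 24-27 [a,b,c=110]: 0010  = hex 2
  rows 28-31 [a,b,c=111]: 0010  = hex 2
Output column (row 0 .. row 31) = 00100010001000100010001000100010
Output column grouped in 4s = 0010 0010 0010 0010 0010 0010 0010 0010 = 0x22222222
Convert to decimal digit by digit (value = value*16 + digit):
  2 -> 2
  2*16 + 2 = 34
  34*16 + 2 = 546
  546*16 + 2 = 8738
  8738*16 + 2 = 139810
  139810*16 + 2 = 2236962
  2236962*16 + 2 = 35791394
  35791394*16 + 2 = 572662306
Decimal = 572662306

572662306


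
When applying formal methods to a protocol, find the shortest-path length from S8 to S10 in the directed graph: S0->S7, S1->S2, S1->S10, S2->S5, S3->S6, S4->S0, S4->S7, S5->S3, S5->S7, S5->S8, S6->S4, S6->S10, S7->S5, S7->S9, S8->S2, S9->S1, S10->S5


BFS layer-by-layer from S8:
  dist 0: {S8}
  dist 1: {S2}
  dist 2: {S5}
  dist 3: {S3, S7}
  dist 4: {S6, S9}
  dist 5: {S1, S4, S10}
  -> S10 reached at distance 5
Shortest path length = 5

5


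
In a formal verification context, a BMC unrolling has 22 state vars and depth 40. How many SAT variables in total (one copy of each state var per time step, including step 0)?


BMC unrolls to depth k, creating one copy of each state var for steps 0..k.
Step count = 40 + 1 = 41 (steps 0 through 40)
Vars per step = 22
Total = 22 * 41 = 902

902


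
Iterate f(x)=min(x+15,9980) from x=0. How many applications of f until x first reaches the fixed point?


Step 1: x=0, cap=9980, increment=15
Step 2: x grows by 15 each step until capped at 9980; fixed point is x=9980
Step 3: iterations = ceil(9980/15) = 666

666


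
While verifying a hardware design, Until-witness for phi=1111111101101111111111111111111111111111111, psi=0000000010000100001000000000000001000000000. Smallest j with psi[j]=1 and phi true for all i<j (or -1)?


(phi U psi) at 0: need smallest j with psi[j]=1 and phi[i]=1 for all i in [0,j).
Scan from step 0:
  step 0: phi=1, psi=0 -> continue
  step 1: phi=1, psi=0 -> continue
  step 2: phi=1, psi=0 -> continue
  step 3: phi=1, psi=0 -> continue
  step 8: psi=1 and phi held for [0,8) -> witness found
Witness step = 8

8


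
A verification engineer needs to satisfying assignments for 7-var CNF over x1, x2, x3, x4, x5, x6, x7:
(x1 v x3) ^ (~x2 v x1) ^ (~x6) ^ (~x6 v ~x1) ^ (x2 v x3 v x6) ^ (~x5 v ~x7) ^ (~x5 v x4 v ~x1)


CNF with 7 clauses over 7 vars (128 assignments).
An assignment satisfies CNF iff every clause has >=1 true literal.
Check each row (bits = x1,x2,x3,x4,x5,x6,x7; clause T/F shown):
  row 0 [0000000]: clauses=FTTTFTT -> 0
  row 1 [0000001]: clauses=FTTTFTT -> 0
  row 2 [0000010]: clauses=FTFTTTT -> 0
  row 3 [0000011]: clauses=FTFTTTT -> 0
  row 4 [0000100]: clauses=FTTTFTT -> 0
  (every remaining row is evaluated the same way; all 128 results are listed next)
Full result column, 8 rows per line (x1,x2,x3,x4 fixed per line; x5,x6,x7 runs 000..111 left to right):
  rows 0-7 [x1,x2,x3,x4=0000]: 00000000  (ones: 0)
  rows 8-15 [x1,x2,x3,x4=0001]: 00000000  (ones: 0)
  rows 16-23 [x1,x2,x3,x4=0010]: 11001000  (ones: 3)
  rows 24-31 [x1,x2,x3,x4=0011]: 11001000  (ones: 3)
  rows 32-39 [x1,x2,x3,x4=0100]: 00000000  (ones: 0)
  rows 40-47 [x1,x2,x3,x4=0101]: 00000000  (ones: 0)
  rows 48-55 [x1,x2,x3,x4=0110]: 00000000  (ones: 0)
  rows 56-63 [x1,x2,x3,x4=0111]: 00000000  (ones: 0)
  rows 64-71 [x1,x2,x3,x4=1000]: 00000000  (ones: 0)
  rows 72-79 [x1,x2,x3,x4=1001]: 00000000  (ones: 0)
  rows 80-87 [x1,x2,x3,x4=1010]: 11000000  (ones: 2)
  rows 88-95 [x1,x2,x3,x4=1011]: 11001000  (ones: 3)
  rows 96-103 [x1,x2,x3,x4=1100]: 11000000  (ones: 2)
  rows 104-111 [x1,x2,x3,x4=1101]: 11001000  (ones: 3)
  rows 112-119 [x1,x2,x3,x4=1110]: 11000000  (ones: 2)
  rows 120-127 [x1,x2,x3,x4=1111]: 11001000  (ones: 3)
Satisfying assignments = 0+0+3+3+0+0+0+0+0+0+2+3+2+3+2+3 = 21

21


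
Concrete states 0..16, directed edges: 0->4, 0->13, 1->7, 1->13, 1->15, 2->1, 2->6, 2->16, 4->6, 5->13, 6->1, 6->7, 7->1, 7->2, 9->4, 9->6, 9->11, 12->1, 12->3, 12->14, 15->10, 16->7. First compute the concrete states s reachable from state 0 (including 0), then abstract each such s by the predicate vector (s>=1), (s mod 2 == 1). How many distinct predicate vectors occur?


BFS from 0:
Concrete reachable: {0, 1, 2, 4, 6, 7, 10, 13, 15, 16}
Abstract via predicates (s>=1), (s mod 2 == 1):
  (0,0) <- {0}
  (1,0) <- {2, 4, 6, 10, 16}
  (1,1) <- {1, 7, 13, 15}
Distinct abstract states = 3

3


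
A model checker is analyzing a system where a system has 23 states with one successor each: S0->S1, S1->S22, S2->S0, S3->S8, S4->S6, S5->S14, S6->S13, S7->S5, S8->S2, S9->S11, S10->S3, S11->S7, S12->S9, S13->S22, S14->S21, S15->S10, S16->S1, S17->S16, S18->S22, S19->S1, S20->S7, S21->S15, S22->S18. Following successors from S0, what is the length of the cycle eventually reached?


Trace from S0 until a state repeats:
  S0 -> S1 -> S22 -> S18 -> S22
S22 first seen at step 2, revisited at step 4.
Cycle length = 4 - 2 = 2

2


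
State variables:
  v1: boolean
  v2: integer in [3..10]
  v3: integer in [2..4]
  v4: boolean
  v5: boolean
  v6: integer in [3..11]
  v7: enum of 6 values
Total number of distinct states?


State space = product of domain sizes of all variables.
Domain sizes:
  v1 (boolean): 2
  v2 (integer in [3..10]): 8
  v3 (integer in [2..4]): 3
  v4 (boolean): 2
  v5 (boolean): 2
  v6 (integer in [3..11]): 9
  v7 (enum of 6 values): 6
Product = 2 * 8 * 3 * 2 * 2 * 9 * 6 = 10368

10368


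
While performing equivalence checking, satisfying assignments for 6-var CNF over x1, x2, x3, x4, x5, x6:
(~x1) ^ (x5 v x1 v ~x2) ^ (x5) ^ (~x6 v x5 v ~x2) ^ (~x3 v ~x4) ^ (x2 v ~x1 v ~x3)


CNF with 6 clauses over 6 vars (64 assignments).
An assignment satisfies CNF iff every clause has >=1 true literal.
Check each row (bits = x1,x2,x3,x4,x5,x6; clause T/F shown):
  row 0 [000000]: clauses=TTFTTT -> 0
  row 1 [000001]: clauses=TTFTTT -> 0
  row 2 [000010]: clauses=TTTTTT -> 1
  row 3 [000011]: clauses=TTTTTT -> 1
  row 4 [000100]: clauses=TTFTTT -> 0
  (every remaining row is evaluated the same way; all 64 results are listed next)
Full result column, 8 rows per line (x1,x2,x3 fixed per line; x4,x5,x6 runs 000..111 left to right):
  rows 0-7 [x1,x2,x3=000]: 00110011  (ones: 4)
  rows 8-15 [x1,x2,x3=001]: 00110000  (ones: 2)
  rows 16-23 [x1,x2,x3=010]: 00110011  (ones: 4)
  rows 24-31 [x1,x2,x3=011]: 00110000  (ones: 2)
  rows 32-39 [x1,x2,x3=100]: 00000000  (ones: 0)
  rows 40-47 [x1,x2,x3=101]: 00000000  (ones: 0)
  rows 48-55 [x1,x2,x3=110]: 00000000  (ones: 0)
  rows 56-63 [x1,x2,x3=111]: 00000000  (ones: 0)
Satisfying assignments = 4+2+4+2+0+0+0+0 = 12

12


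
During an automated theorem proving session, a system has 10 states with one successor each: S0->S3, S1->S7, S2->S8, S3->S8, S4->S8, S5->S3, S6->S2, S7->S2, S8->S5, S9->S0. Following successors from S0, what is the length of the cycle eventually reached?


Trace from S0 until a state repeats:
  S0 -> S3 -> S8 -> S5 -> S3
S3 first seen at step 1, revisited at step 4.
Cycle length = 4 - 1 = 3

3


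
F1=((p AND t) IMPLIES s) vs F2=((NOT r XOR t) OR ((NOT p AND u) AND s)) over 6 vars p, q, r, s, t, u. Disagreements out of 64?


F1 = ((p AND t) IMPLIES s)
F2 = ((NOT r XOR t) OR ((NOT p AND u) AND s))
Evaluate both on each of 64 rows (bits = p,q,r,s,t,u):
  row 0 [000000]: F1=1 F2=1 -> 0
  row 1 [000001]: F1=1 F2=1 -> 0
  row 2 [000010]: F1=1 F2=0 (differ) -> 1
  row 3 [000011]: F1=1 F2=0 (differ) -> 1
  row 4 [000100]: F1=1 F2=1 -> 0
  (every remaining row is evaluated the same way; all 64 results are listed next)
Full result column, 8 rows per line (p,q,r fixed per line; s,t,u runs 000..111 left to right):
  rows 0-7 [p,q,r=000]: 00110010  (ones: 3)
  rows 8-15 [p,q,r=001]: 11001000  (ones: 3)
  rows 16-23 [p,q,r=010]: 00110010  (ones: 3)
  rows 24-31 [p,q,r=011]: 11001000  (ones: 3)
  rows 32-39 [p,q,r=100]: 00000011  (ones: 2)
  rows 40-47 [p,q,r=101]: 11111100  (ones: 6)
  rows 48-55 [p,q,r=110]: 00000011  (ones: 2)
  rows 56-63 [p,q,r=111]: 11111100  (ones: 6)
Disagreements = 3+3+3+3+2+6+2+6 = 28

28


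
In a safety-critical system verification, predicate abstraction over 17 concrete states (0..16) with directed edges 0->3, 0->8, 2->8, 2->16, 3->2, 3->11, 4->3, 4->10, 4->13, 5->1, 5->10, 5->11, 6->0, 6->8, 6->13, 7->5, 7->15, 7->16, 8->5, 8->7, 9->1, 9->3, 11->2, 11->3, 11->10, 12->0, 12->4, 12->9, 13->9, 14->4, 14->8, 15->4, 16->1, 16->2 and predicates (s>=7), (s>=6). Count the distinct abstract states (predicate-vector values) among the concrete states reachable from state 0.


BFS from 0:
Concrete reachable: {0, 1, 2, 3, 4, 5, 7, 8, 9, 10, 11, 13, 15, 16}
Abstract via predicates (s>=7), (s>=6):
  (0,0) <- {0, 1, 2, 3, 4, 5}
  (1,1) <- {7, 8, 9, 10, 11, 13, 15, 16}
Distinct abstract states = 2

2


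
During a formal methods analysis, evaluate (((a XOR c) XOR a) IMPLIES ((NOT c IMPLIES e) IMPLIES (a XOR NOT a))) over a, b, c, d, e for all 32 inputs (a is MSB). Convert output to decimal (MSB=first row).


Formula: (((a XOR c) XOR a) IMPLIES ((NOT c IMPLIES e) IMPLIES (a XOR NOT a))) over a, b, c, d, e (32 rows)
Evaluate each row (bits = a,b,c,d,e, MSB first):
  row 0 [00000]: (((0 XOR 0) XOR 0) IMPLIES ((NOT 0 IMPLIES 0) IMPLIES (0 XOR NOT 0))) -> 1
  row 1 [00001]: (((0 XOR 0) XOR 0) IMPLIES ((NOT 0 IMPLIES 1) IMPLIES (0 XOR NOT 0))) -> 1
  row 2 [00010]: (((0 XOR 0) XOR 0) IMPLIES ((NOT 0 IMPLIES 0) IMPLIES (0 XOR NOT 0))) -> 1
  row 3 [00011]: (((0 XOR 0) XOR 0) IMPLIES ((NOT 0 IMPLIES 1) IMPLIES (0 XOR NOT 0))) -> 1
  row 4 [00100]: (((0 XOR 1) XOR 0) IMPLIES ((NOT 1 IMPLIES 0) IMPLIES (0 XOR NOT 0))) -> 1
  row 5 [00101]: (((0 XOR 1) XOR 0) IMPLIES ((NOT 1 IMPLIES 1) IMPLIES (0 XOR NOT 0))) -> 1
  row 6 [00110]: (((0 XOR 1) XOR 0) IMPLIES ((NOT 1 IMPLIES 0) IMPLIES (0 XOR NOT 0))) -> 1
  row 7 [00111]: (((0 XOR 1) XOR 0) IMPLIES ((NOT 1 IMPLIES 1) IMPLIES (0 XOR NOT 0))) -> 1
  row 8 [01000]: (((0 XOR 0) XOR 0) IMPLIES ((NOT 0 IMPLIES 0) IMPLIES (0 XOR NOT 0))) -> 1
  row 9 [01001]: (((0 XOR 0) XOR 0) IMPLIES ((NOT 0 IMPLIES 1) IMPLIES (0 XOR NOT 0))) -> 1
  row 10 [01010]: (((0 XOR 0) XOR 0) IMPLIES ((NOT 0 IMPLIES 0) IMPLIES (0 XOR NOT 0))) -> 1
  row 11 [01011]: (((0 XOR 0) XOR 0) IMPLIES ((NOT 0 IMPLIES 1) IMPLIES (0 XOR NOT 0))) -> 1
  row 12 [01100]: (((0 XOR 1) XOR 0) IMPLIES ((NOT 1 IMPLIES 0) IMPLIES (0 XOR NOT 0))) -> 1
  row 13 [01101]: (((0 XOR 1) XOR 0) IMPLIES ((NOT 1 IMPLIES 1) IMPLIES (0 XOR NOT 0))) -> 1
  row 14 [01110]: (((0 XOR 1) XOR 0) IMPLIES ((NOT 1 IMPLIES 0) IMPLIES (0 XOR NOT 0))) -> 1
  row 15 [01111]: (((0 XOR 1) XOR 0) IMPLIES ((NOT 1 IMPLIES 1) IMPLIES (0 XOR NOT 0))) -> 1
  row 16 [10000]: (((1 XOR 0) XOR 1) IMPLIES ((NOT 0 IMPLIES 0) IMPLIES (1 XOR NOT 1))) -> 1
  row 17 [10001]: (((1 XOR 0) XOR 1) IMPLIES ((NOT 0 IMPLIES 1) IMPLIES (1 XOR NOT 1))) -> 1
  row 18 [10010]: (((1 XOR 0) XOR 1) IMPLIES ((NOT 0 IMPLIES 0) IMPLIES (1 XOR NOT 1))) -> 1
  row 19 [10011]: (((1 XOR 0) XOR 1) IMPLIES ((NOT 0 IMPLIES 1) IMPLIES (1 XOR NOT 1))) -> 1
  row 20 [10100]: (((1 XOR 1) XOR 1) IMPLIES ((NOT 1 IMPLIES 0) IMPLIES (1 XOR NOT 1))) -> 1
  row 21 [10101]: (((1 XOR 1) XOR 1) IMPLIES ((NOT 1 IMPLIES 1) IMPLIES (1 XOR NOT 1))) -> 1
  row 22 [10110]: (((1 XOR 1) XOR 1) IMPLIES ((NOT 1 IMPLIES 0) IMPLIES (1 XOR NOT 1))) -> 1
  row 23 [10111]: (((1 XOR 1) XOR 1) IMPLIES ((NOT 1 IMPLIES 1) IMPLIES (1 XOR NOT 1))) -> 1
  row 24 [11000]: (((1 XOR 0) XOR 1) IMPLIES ((NOT 0 IMPLIES 0) IMPLIES (1 XOR NOT 1))) -> 1
  row 25 [11001]: (((1 XOR 0) XOR 1) IMPLIES ((NOT 0 IMPLIES 1) IMPLIES (1 XOR NOT 1))) -> 1
  row 26 [11010]: (((1 XOR 0) XOR 1) IMPLIES ((NOT 0 IMPLIES 0) IMPLIES (1 XOR NOT 1))) -> 1
  row 27 [11011]: (((1 XOR 0) XOR 1) IMPLIES ((NOT 0 IMPLIES 1) IMPLIES (1 XOR NOT 1))) -> 1
  row 28 [11100]: (((1 XOR 1) XOR 1) IMPLIES ((NOT 1 IMPLIES 0) IMPLIES (1 XOR NOT 1))) -> 1
  row 29 [11101]: (((1 XOR 1) XOR 1) IMPLIES ((NOT 1 IMPLIES 1) IMPLIES (1 XOR NOT 1))) -> 1
  row 30 [11110]: (((1 XOR 1) XOR 1) IMPLIES ((NOT 1 IMPLIES 0) IMPLIES (1 XOR NOT 1))) -> 1
  row 31 [11111]: (((1 XOR 1) XOR 1) IMPLIES ((NOT 1 IMPLIES 1) IMPLIES (1 XOR NOT 1))) -> 1
Full result column, 4 rows per line (a,b,c fixed per line; d,e runs 00..11 left to right):
  rows 0-3 [a,b,c=000]: 1111  = hex F
  rows 4-7 [a,b,c=001]: 1111  = hex F
  rows 8-11 [a,b,c=010]: 1111  = hex F
  rows 12-15 [a,b,c=011]: 1111  = hex F
  rows 16-19 [a,b,c=100]: 1111  = hex F
  rows 20-23 [a,b,c=101]: 1111  = hex F
  rows 24-27 [a,b,c=110]: 1111  = hex F
  rows 28-31 [a,b,c=111]: 1111  = hex F
Output column (row 0 .. row 31) = 11111111111111111111111111111111
Output column grouped in 4s = 1111 1111 1111 1111 1111 1111 1111 1111 = 0xFFFFFFFF
Convert to decimal digit by digit (value = value*16 + digit):
  F -> 15
  15*16 + 15 (F) = 255
  255*16 + 15 (F) = 4095
  4095*16 + 15 (F) = 65535
  65535*16 + 15 (F) = 1048575
  1048575*16 + 15 (F) = 16777215
  16777215*16 + 15 (F) = 268435455
  268435455*16 + 15 (F) = 4294967295
Decimal = 4294967295

4294967295


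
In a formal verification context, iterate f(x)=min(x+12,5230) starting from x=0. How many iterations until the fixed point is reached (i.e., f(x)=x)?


Step 1: x=0, cap=5230, increment=12
Step 2: x grows by 12 each step until capped at 5230; fixed point is x=5230
Step 3: iterations = ceil(5230/12) = 436

436


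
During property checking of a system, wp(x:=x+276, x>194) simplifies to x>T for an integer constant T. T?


Formula: wp(x:=E, P) = P[E/x] (substitute E for x in postcondition)
Step 1: Postcondition: x>194
Step 2: Substitute x+276 for x: x+276>194
Step 3: Solve for x: x > 194-276 = -82

-82


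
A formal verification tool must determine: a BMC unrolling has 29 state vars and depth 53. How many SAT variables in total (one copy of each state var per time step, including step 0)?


BMC unrolls to depth k, creating one copy of each state var for steps 0..k.
Step count = 53 + 1 = 54 (steps 0 through 53)
Vars per step = 29
Total = 29 * 54 = 1566

1566


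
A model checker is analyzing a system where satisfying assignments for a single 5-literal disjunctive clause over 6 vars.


Step 1: Total=2^6=64
Step 2: Unsat when all 5 false: 2^1=2
Step 3: Sat=64-2=62

62


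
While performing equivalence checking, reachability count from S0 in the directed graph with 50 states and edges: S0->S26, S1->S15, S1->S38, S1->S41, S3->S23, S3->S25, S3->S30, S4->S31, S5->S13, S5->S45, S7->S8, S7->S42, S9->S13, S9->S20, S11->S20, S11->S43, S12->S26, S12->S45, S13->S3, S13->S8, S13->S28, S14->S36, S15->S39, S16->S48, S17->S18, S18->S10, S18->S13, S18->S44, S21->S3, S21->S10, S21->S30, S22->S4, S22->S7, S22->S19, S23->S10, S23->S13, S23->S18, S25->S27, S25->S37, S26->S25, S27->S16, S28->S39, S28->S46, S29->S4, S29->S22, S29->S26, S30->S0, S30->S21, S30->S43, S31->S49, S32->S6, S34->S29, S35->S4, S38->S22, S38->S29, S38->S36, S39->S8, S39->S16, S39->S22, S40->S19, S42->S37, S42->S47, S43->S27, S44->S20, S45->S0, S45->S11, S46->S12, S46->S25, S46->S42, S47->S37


BFS from S0:
  layer 0: {S0}
  layer 1: {S26}
  layer 2: {S25}
  layer 3: {S27, S37}
  layer 4: {S16}
  layer 5: {S48}
Reachable set: {S0, S16, S25, S26, S27, S37, S48}
Count = 7

7


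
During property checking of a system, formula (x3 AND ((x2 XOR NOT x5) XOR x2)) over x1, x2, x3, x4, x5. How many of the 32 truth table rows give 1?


Formula: (x3 AND ((x2 XOR NOT x5) XOR x2)) over 5 vars (32 rows)
Evaluate each row (x1, x2, x3, x4, x5 as bits, MSB first):
  row 0 [00000]: (0 AND ((0 XOR NOT 0) XOR 0)) -> 0
  row 1 [00001]: (0 AND ((0 XOR NOT 1) XOR 0)) -> 0
  row 2 [00010]: (0 AND ((0 XOR NOT 0) XOR 0)) -> 0
  row 3 [00011]: (0 AND ((0 XOR NOT 1) XOR 0)) -> 0
  row 4 [00100]: (1 AND ((0 XOR NOT 0) XOR 0)) -> 1
  row 5 [00101]: (1 AND ((0 XOR NOT 1) XOR 0)) -> 0
  row 6 [00110]: (1 AND ((0 XOR NOT 0) XOR 0)) -> 1
  row 7 [00111]: (1 AND ((0 XOR NOT 1) XOR 0)) -> 0
  row 8 [01000]: (0 AND ((1 XOR NOT 0) XOR 1)) -> 0
  row 9 [01001]: (0 AND ((1 XOR NOT 1) XOR 1)) -> 0
  row 10 [01010]: (0 AND ((1 XOR NOT 0) XOR 1)) -> 0
  row 11 [01011]: (0 AND ((1 XOR NOT 1) XOR 1)) -> 0
  row 12 [01100]: (1 AND ((1 XOR NOT 0) XOR 1)) -> 1
  row 13 [01101]: (1 AND ((1 XOR NOT 1) XOR 1)) -> 0
  row 14 [01110]: (1 AND ((1 XOR NOT 0) XOR 1)) -> 1
  row 15 [01111]: (1 AND ((1 XOR NOT 1) XOR 1)) -> 0
  row 16 [10000]: (0 AND ((0 XOR NOT 0) XOR 0)) -> 0
  row 17 [10001]: (0 AND ((0 XOR NOT 1) XOR 0)) -> 0
  row 18 [10010]: (0 AND ((0 XOR NOT 0) XOR 0)) -> 0
  row 19 [10011]: (0 AND ((0 XOR NOT 1) XOR 0)) -> 0
  row 20 [10100]: (1 AND ((0 XOR NOT 0) XOR 0)) -> 1
  row 21 [10101]: (1 AND ((0 XOR NOT 1) XOR 0)) -> 0
  row 22 [10110]: (1 AND ((0 XOR NOT 0) XOR 0)) -> 1
  row 23 [10111]: (1 AND ((0 XOR NOT 1) XOR 0)) -> 0
  row 24 [11000]: (0 AND ((1 XOR NOT 0) XOR 1)) -> 0
  row 25 [11001]: (0 AND ((1 XOR NOT 1) XOR 1)) -> 0
  row 26 [11010]: (0 AND ((1 XOR NOT 0) XOR 1)) -> 0
  row 27 [11011]: (0 AND ((1 XOR NOT 1) XOR 1)) -> 0
  row 28 [11100]: (1 AND ((1 XOR NOT 0) XOR 1)) -> 1
  row 29 [11101]: (1 AND ((1 XOR NOT 1) XOR 1)) -> 0
  row 30 [11110]: (1 AND ((1 XOR NOT 0) XOR 1)) -> 1
  row 31 [11111]: (1 AND ((1 XOR NOT 1) XOR 1)) -> 0
Full result column, 8 rows per line (x1,x2 fixed per line; x3,x4,x5 runs 000..111 left to right):
  rows 0-7 [x1,x2=00]: 00001010  (ones: 2)
  rows 8-15 [x1,x2=01]: 00001010  (ones: 2)
  rows 16-23 [x1,x2=10]: 00001010  (ones: 2)
  rows 24-31 [x1,x2=11]: 00001010  (ones: 2)
Count of 1-rows = 2+2+2+2 = 8

8


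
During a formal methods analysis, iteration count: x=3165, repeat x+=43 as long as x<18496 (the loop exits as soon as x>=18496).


Step 1: x goes from 3165 toward 18496 by 43; the body runs while x<18496, so iterations = ceil((bound-start)/step)
Step 2: Distance=15331
Step 3: ceil(15331/43)=357

357


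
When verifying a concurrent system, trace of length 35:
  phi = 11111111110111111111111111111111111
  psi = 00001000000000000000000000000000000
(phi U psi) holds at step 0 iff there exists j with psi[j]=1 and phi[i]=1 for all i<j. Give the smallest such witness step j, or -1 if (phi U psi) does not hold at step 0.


(phi U psi) at 0: need smallest j with psi[j]=1 and phi[i]=1 for all i in [0,j).
Scan from step 0:
  step 0: phi=1, psi=0 -> continue
  step 1: phi=1, psi=0 -> continue
  step 2: phi=1, psi=0 -> continue
  step 3: phi=1, psi=0 -> continue
  step 4: psi=1 and phi held for [0,4) -> witness found
Witness step = 4

4


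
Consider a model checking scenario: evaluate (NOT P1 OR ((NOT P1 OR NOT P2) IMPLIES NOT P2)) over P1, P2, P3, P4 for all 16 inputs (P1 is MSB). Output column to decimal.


Formula: (NOT P1 OR ((NOT P1 OR NOT P2) IMPLIES NOT P2)) over P1, P2, P3, P4 (16 rows)
Evaluate each row (bits = P1,P2,P3,P4, MSB first):
  row 0 [0000]: (NOT 0 OR ((NOT 0 OR NOT 0) IMPLIES NOT 0)) -> 1
  row 1 [0001]: (NOT 0 OR ((NOT 0 OR NOT 0) IMPLIES NOT 0)) -> 1
  row 2 [0010]: (NOT 0 OR ((NOT 0 OR NOT 0) IMPLIES NOT 0)) -> 1
  row 3 [0011]: (NOT 0 OR ((NOT 0 OR NOT 0) IMPLIES NOT 0)) -> 1
  row 4 [0100]: (NOT 0 OR ((NOT 0 OR NOT 1) IMPLIES NOT 1)) -> 1
  row 5 [0101]: (NOT 0 OR ((NOT 0 OR NOT 1) IMPLIES NOT 1)) -> 1
  row 6 [0110]: (NOT 0 OR ((NOT 0 OR NOT 1) IMPLIES NOT 1)) -> 1
  row 7 [0111]: (NOT 0 OR ((NOT 0 OR NOT 1) IMPLIES NOT 1)) -> 1
  row 8 [1000]: (NOT 1 OR ((NOT 1 OR NOT 0) IMPLIES NOT 0)) -> 1
  row 9 [1001]: (NOT 1 OR ((NOT 1 OR NOT 0) IMPLIES NOT 0)) -> 1
  row 10 [1010]: (NOT 1 OR ((NOT 1 OR NOT 0) IMPLIES NOT 0)) -> 1
  row 11 [1011]: (NOT 1 OR ((NOT 1 OR NOT 0) IMPLIES NOT 0)) -> 1
  row 12 [1100]: (NOT 1 OR ((NOT 1 OR NOT 1) IMPLIES NOT 1)) -> 1
  row 13 [1101]: (NOT 1 OR ((NOT 1 OR NOT 1) IMPLIES NOT 1)) -> 1
  row 14 [1110]: (NOT 1 OR ((NOT 1 OR NOT 1) IMPLIES NOT 1)) -> 1
  row 15 [1111]: (NOT 1 OR ((NOT 1 OR NOT 1) IMPLIES NOT 1)) -> 1
Full result column, 4 rows per line (P1,P2 fixed per line; P3,P4 runs 00..11 left to right):
  rows 0-3 [P1,P2=00]: 1111  = hex F
  rows 4-7 [P1,P2=01]: 1111  = hex F
  rows 8-11 [P1,P2=10]: 1111  = hex F
  rows 12-15 [P1,P2=11]: 1111  = hex F
Output column (row 0 .. row 15) = 1111111111111111
Output column grouped in 4s = 1111 1111 1111 1111 = 0xFFFF
Convert to decimal digit by digit (value = value*16 + digit):
  F -> 15
  15*16 + 15 (F) = 255
  255*16 + 15 (F) = 4095
  4095*16 + 15 (F) = 65535
Decimal = 65535

65535


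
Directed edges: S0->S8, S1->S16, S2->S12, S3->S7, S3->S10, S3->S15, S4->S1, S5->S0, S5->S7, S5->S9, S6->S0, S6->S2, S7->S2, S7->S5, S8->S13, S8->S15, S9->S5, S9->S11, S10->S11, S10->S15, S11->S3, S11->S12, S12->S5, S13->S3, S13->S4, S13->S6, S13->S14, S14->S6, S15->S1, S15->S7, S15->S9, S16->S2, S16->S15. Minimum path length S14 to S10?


BFS layer-by-layer from S14:
  dist 0: {S14}
  dist 1: {S6}
  dist 2: {S0, S2}
  dist 3: {S8, S12}
  dist 4: {S5, S13, S15}
  dist 5: {S1, S3, S4, S7, S9}
  dist 6: {S10, S11, S16}
  -> S10 reached at distance 6
Shortest path length = 6

6


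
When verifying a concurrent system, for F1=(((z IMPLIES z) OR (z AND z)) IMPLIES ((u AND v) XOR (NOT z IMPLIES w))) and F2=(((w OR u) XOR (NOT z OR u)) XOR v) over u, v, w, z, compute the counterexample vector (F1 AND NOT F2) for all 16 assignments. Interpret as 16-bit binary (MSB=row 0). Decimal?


F1 = (((z IMPLIES z) OR (z AND z)) IMPLIES ((u AND v) XOR (NOT z IMPLIES w)))
F2 = (((w OR u) XOR (NOT z OR u)) XOR v)
Counterexample to F1=>F2 is where F1=1 and F2=0.
Evaluate each row (bits = u,v,w,z, MSB first):
  row 0 [0000]: F1=0 F2=1 -> F1&~F2 -> 0
  row 1 [0001]: F1=1 F2=0 -> F1&~F2 -> 1
  row 2 [0010]: F1=1 F2=0 -> F1&~F2 -> 1
  row 3 [0011]: F1=1 F2=1 -> F1&~F2 -> 0
  row 4 [0100]: F1=0 F2=0 -> F1&~F2 -> 0
  row 5 [0101]: F1=1 F2=1 -> F1&~F2 -> 0
  row 6 [0110]: F1=1 F2=1 -> F1&~F2 -> 0
  row 7 [0111]: F1=1 F2=0 -> F1&~F2 -> 1
  row 8 [1000]: F1=0 F2=0 -> F1&~F2 -> 0
  row 9 [1001]: F1=1 F2=0 -> F1&~F2 -> 1
  row 10 [1010]: F1=1 F2=0 -> F1&~F2 -> 1
  row 11 [1011]: F1=1 F2=0 -> F1&~F2 -> 1
  row 12 [1100]: F1=1 F2=1 -> F1&~F2 -> 0
  row 13 [1101]: F1=0 F2=1 -> F1&~F2 -> 0
  row 14 [1110]: F1=0 F2=1 -> F1&~F2 -> 0
  row 15 [1111]: F1=0 F2=1 -> F1&~F2 -> 0
Full result column, 4 rows per line (u,v fixed per line; w,z runs 00..11 left to right):
  rows 0-3 [u,v=00]: 0110  = hex 6
  rows 4-7 [u,v=01]: 0001  = hex 1
  rows 8-11 [u,v=10]: 0111  = hex 7
  rows 12-15 [u,v=11]: 0000  = hex 0
Counterexample vector (row 0 .. row 15) = 0110000101110000
Output column grouped in 4s = 0110 0001 0111 0000 = 0x6170
Convert to decimal digit by digit (value = value*16 + digit):
  6 -> 6
  6*16 + 1 = 97
  97*16 + 7 = 1559
  1559*16 + 0 = 24944
Decimal = 24944

24944


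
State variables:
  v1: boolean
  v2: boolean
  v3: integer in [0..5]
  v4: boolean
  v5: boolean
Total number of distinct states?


State space = product of domain sizes of all variables.
Domain sizes:
  v1 (boolean): 2
  v2 (boolean): 2
  v3 (integer in [0..5]): 6
  v4 (boolean): 2
  v5 (boolean): 2
Product = 2 * 2 * 6 * 2 * 2 = 96

96


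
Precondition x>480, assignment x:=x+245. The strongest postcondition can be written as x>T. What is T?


Formula: sp(P, x:=E) = exists old_x. (x = E[old_x/x]) AND P[old_x/x] (old_x is the value of x before the assignment; eliminate old_x by solving x = E[old_x/x] for old_x)
Step 1: Precondition P: x>480, i.e. old_x > 480
Step 2: Assignment gives x = old_x + 245, so old_x = x - 245
Step 3: Substitute into P: x - 245 > 480
Step 4: Simplify: x > 480+245 = 725

725


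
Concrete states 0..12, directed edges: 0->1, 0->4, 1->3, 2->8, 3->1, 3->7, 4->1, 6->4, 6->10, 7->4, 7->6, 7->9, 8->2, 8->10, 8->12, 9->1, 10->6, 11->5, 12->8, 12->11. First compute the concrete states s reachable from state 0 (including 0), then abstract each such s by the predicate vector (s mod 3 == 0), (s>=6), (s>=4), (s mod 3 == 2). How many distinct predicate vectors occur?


BFS from 0:
Concrete reachable: {0, 1, 3, 4, 6, 7, 9, 10}
Abstract via predicates (s mod 3 == 0), (s>=6), (s>=4), (s mod 3 == 2):
  (0,0,0,0) <- {1}
  (0,0,1,0) <- {4}
  (0,1,1,0) <- {7, 10}
  (1,0,0,0) <- {0, 3}
  (1,1,1,0) <- {6, 9}
Distinct abstract states = 5

5


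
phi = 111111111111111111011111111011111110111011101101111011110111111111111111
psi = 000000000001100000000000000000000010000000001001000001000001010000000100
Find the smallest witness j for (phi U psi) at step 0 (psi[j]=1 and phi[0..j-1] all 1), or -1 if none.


(phi U psi) at 0: need smallest j with psi[j]=1 and phi[i]=1 for all i in [0,j).
Scan from step 0:
  step 0: phi=1, psi=0 -> continue
  step 1: phi=1, psi=0 -> continue
  step 2: phi=1, psi=0 -> continue
  step 3: phi=1, psi=0 -> continue
  step 11: psi=1 and phi held for [0,11) -> witness found
Witness step = 11

11


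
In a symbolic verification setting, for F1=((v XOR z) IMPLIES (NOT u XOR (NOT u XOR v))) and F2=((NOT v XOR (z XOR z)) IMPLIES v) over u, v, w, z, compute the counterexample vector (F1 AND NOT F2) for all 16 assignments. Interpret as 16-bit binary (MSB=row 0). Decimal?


F1 = ((v XOR z) IMPLIES (NOT u XOR (NOT u XOR v)))
F2 = ((NOT v XOR (z XOR z)) IMPLIES v)
Counterexample to F1=>F2 is where F1=1 and F2=0.
Evaluate each row (bits = u,v,w,z, MSB first):
  row 0 [0000]: F1=1 F2=0 -> F1&~F2 -> 1
  row 1 [0001]: F1=0 F2=0 -> F1&~F2 -> 0
  row 2 [0010]: F1=1 F2=0 -> F1&~F2 -> 1
  row 3 [0011]: F1=0 F2=0 -> F1&~F2 -> 0
  row 4 [0100]: F1=1 F2=1 -> F1&~F2 -> 0
  row 5 [0101]: F1=1 F2=1 -> F1&~F2 -> 0
  row 6 [0110]: F1=1 F2=1 -> F1&~F2 -> 0
  row 7 [0111]: F1=1 F2=1 -> F1&~F2 -> 0
  row 8 [1000]: F1=1 F2=0 -> F1&~F2 -> 1
  row 9 [1001]: F1=0 F2=0 -> F1&~F2 -> 0
  row 10 [1010]: F1=1 F2=0 -> F1&~F2 -> 1
  row 11 [1011]: F1=0 F2=0 -> F1&~F2 -> 0
  row 12 [1100]: F1=1 F2=1 -> F1&~F2 -> 0
  row 13 [1101]: F1=1 F2=1 -> F1&~F2 -> 0
  row 14 [1110]: F1=1 F2=1 -> F1&~F2 -> 0
  row 15 [1111]: F1=1 F2=1 -> F1&~F2 -> 0
Full result column, 4 rows per line (u,v fixed per line; w,z runs 00..11 left to right):
  rows 0-3 [u,v=00]: 1010  = hex A
  rows 4-7 [u,v=01]: 0000  = hex 0
  rows 8-11 [u,v=10]: 1010  = hex A
  rows 12-15 [u,v=11]: 0000  = hex 0
Counterexample vector (row 0 .. row 15) = 1010000010100000
Output column grouped in 4s = 1010 0000 1010 0000 = 0xA0A0
Convert to decimal digit by digit (value = value*16 + digit):
  A -> 10
  10*16 + 0 = 160
  160*16 + 10 (A) = 2570
  2570*16 + 0 = 41120
Decimal = 41120

41120


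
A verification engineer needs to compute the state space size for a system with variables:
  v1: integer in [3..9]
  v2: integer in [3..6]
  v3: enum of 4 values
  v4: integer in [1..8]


State space = product of domain sizes of all variables.
Domain sizes:
  v1 (integer in [3..9]): 7
  v2 (integer in [3..6]): 4
  v3 (enum of 4 values): 4
  v4 (integer in [1..8]): 8
Product = 7 * 4 * 4 * 8 = 896

896


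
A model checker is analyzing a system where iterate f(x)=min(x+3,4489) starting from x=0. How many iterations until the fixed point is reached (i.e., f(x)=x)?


Step 1: x=0, cap=4489, increment=3
Step 2: x grows by 3 each step until capped at 4489; fixed point is x=4489
Step 3: iterations = ceil(4489/3) = 1497

1497


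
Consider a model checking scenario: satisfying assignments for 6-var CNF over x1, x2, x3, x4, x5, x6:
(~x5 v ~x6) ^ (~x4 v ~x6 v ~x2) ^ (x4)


CNF with 3 clauses over 6 vars (64 assignments).
An assignment satisfies CNF iff every clause has >=1 true literal.
Check each row (bits = x1,x2,x3,x4,x5,x6; clause T/F shown):
  row 0 [000000]: clauses=TTF -> 0
  row 1 [000001]: clauses=TTF -> 0
  row 2 [000010]: clauses=TTF -> 0
  row 3 [000011]: clauses=FTF -> 0
  row 4 [000100]: clauses=TTT -> 1
  (every remaining row is evaluated the same way; all 64 results are listed next)
Full result column, 8 rows per line (x1,x2,x3 fixed per line; x4,x5,x6 runs 000..111 left to right):
  rows 0-7 [x1,x2,x3=000]: 00001110  (ones: 3)
  rows 8-15 [x1,x2,x3=001]: 00001110  (ones: 3)
  rows 16-23 [x1,x2,x3=010]: 00001010  (ones: 2)
  rows 24-31 [x1,x2,x3=011]: 00001010  (ones: 2)
  rows 32-39 [x1,x2,x3=100]: 00001110  (ones: 3)
  rows 40-47 [x1,x2,x3=101]: 00001110  (ones: 3)
  rows 48-55 [x1,x2,x3=110]: 00001010  (ones: 2)
  rows 56-63 [x1,x2,x3=111]: 00001010  (ones: 2)
Satisfying assignments = 3+3+2+2+3+3+2+2 = 20

20


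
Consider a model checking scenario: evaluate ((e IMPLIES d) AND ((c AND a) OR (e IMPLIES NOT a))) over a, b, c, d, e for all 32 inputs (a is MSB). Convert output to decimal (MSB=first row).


Formula: ((e IMPLIES d) AND ((c AND a) OR (e IMPLIES NOT a))) over a, b, c, d, e (32 rows)
Evaluate each row (bits = a,b,c,d,e, MSB first):
  row 0 [00000]: ((0 IMPLIES 0) AND ((0 AND 0) OR (0 IMPLIES NOT 0))) -> 1
  row 1 [00001]: ((1 IMPLIES 0) AND ((0 AND 0) OR (1 IMPLIES NOT 0))) -> 0
  row 2 [00010]: ((0 IMPLIES 1) AND ((0 AND 0) OR (0 IMPLIES NOT 0))) -> 1
  row 3 [00011]: ((1 IMPLIES 1) AND ((0 AND 0) OR (1 IMPLIES NOT 0))) -> 1
  row 4 [00100]: ((0 IMPLIES 0) AND ((1 AND 0) OR (0 IMPLIES NOT 0))) -> 1
  row 5 [00101]: ((1 IMPLIES 0) AND ((1 AND 0) OR (1 IMPLIES NOT 0))) -> 0
  row 6 [00110]: ((0 IMPLIES 1) AND ((1 AND 0) OR (0 IMPLIES NOT 0))) -> 1
  row 7 [00111]: ((1 IMPLIES 1) AND ((1 AND 0) OR (1 IMPLIES NOT 0))) -> 1
  row 8 [01000]: ((0 IMPLIES 0) AND ((0 AND 0) OR (0 IMPLIES NOT 0))) -> 1
  row 9 [01001]: ((1 IMPLIES 0) AND ((0 AND 0) OR (1 IMPLIES NOT 0))) -> 0
  row 10 [01010]: ((0 IMPLIES 1) AND ((0 AND 0) OR (0 IMPLIES NOT 0))) -> 1
  row 11 [01011]: ((1 IMPLIES 1) AND ((0 AND 0) OR (1 IMPLIES NOT 0))) -> 1
  row 12 [01100]: ((0 IMPLIES 0) AND ((1 AND 0) OR (0 IMPLIES NOT 0))) -> 1
  row 13 [01101]: ((1 IMPLIES 0) AND ((1 AND 0) OR (1 IMPLIES NOT 0))) -> 0
  row 14 [01110]: ((0 IMPLIES 1) AND ((1 AND 0) OR (0 IMPLIES NOT 0))) -> 1
  row 15 [01111]: ((1 IMPLIES 1) AND ((1 AND 0) OR (1 IMPLIES NOT 0))) -> 1
  row 16 [10000]: ((0 IMPLIES 0) AND ((0 AND 1) OR (0 IMPLIES NOT 1))) -> 1
  row 17 [10001]: ((1 IMPLIES 0) AND ((0 AND 1) OR (1 IMPLIES NOT 1))) -> 0
  row 18 [10010]: ((0 IMPLIES 1) AND ((0 AND 1) OR (0 IMPLIES NOT 1))) -> 1
  row 19 [10011]: ((1 IMPLIES 1) AND ((0 AND 1) OR (1 IMPLIES NOT 1))) -> 0
  row 20 [10100]: ((0 IMPLIES 0) AND ((1 AND 1) OR (0 IMPLIES NOT 1))) -> 1
  row 21 [10101]: ((1 IMPLIES 0) AND ((1 AND 1) OR (1 IMPLIES NOT 1))) -> 0
  row 22 [10110]: ((0 IMPLIES 1) AND ((1 AND 1) OR (0 IMPLIES NOT 1))) -> 1
  row 23 [10111]: ((1 IMPLIES 1) AND ((1 AND 1) OR (1 IMPLIES NOT 1))) -> 1
  row 24 [11000]: ((0 IMPLIES 0) AND ((0 AND 1) OR (0 IMPLIES NOT 1))) -> 1
  row 25 [11001]: ((1 IMPLIES 0) AND ((0 AND 1) OR (1 IMPLIES NOT 1))) -> 0
  row 26 [11010]: ((0 IMPLIES 1) AND ((0 AND 1) OR (0 IMPLIES NOT 1))) -> 1
  row 27 [11011]: ((1 IMPLIES 1) AND ((0 AND 1) OR (1 IMPLIES NOT 1))) -> 0
  row 28 [11100]: ((0 IMPLIES 0) AND ((1 AND 1) OR (0 IMPLIES NOT 1))) -> 1
  row 29 [11101]: ((1 IMPLIES 0) AND ((1 AND 1) OR (1 IMPLIES NOT 1))) -> 0
  row 30 [11110]: ((0 IMPLIES 1) AND ((1 AND 1) OR (0 IMPLIES NOT 1))) -> 1
  row 31 [11111]: ((1 IMPLIES 1) AND ((1 AND 1) OR (1 IMPLIES NOT 1))) -> 1
Full result column, 4 rows per line (a,b,c fixed per line; d,e runs 00..11 left to right):
  rows 0-3 [a,b,c=000]: 1011  = hex B
  rows 4-7 [a,b,c=001]: 1011  = hex B
  rows 8-11 [a,b,c=010]: 1011  = hex B
  rows 12-15 [a,b,c=011]: 1011  = hex B
  rows 16-19 [a,b,c=100]: 1010  = hex A
  rows 20-23 [a,b,c=101]: 1011  = hex B
  rows 24-27 [a,b,c=110]: 1010  = hex A
  rows 28-31 [a,b,c=111]: 1011  = hex B
Output column (row 0 .. row 31) = 10111011101110111010101110101011
Output column grouped in 4s = 1011 1011 1011 1011 1010 1011 1010 1011 = 0xBBBBABAB
Convert to decimal digit by digit (value = value*16 + digit):
  B -> 11
  11*16 + 11 (B) = 187
  187*16 + 11 (B) = 3003
  3003*16 + 11 (B) = 48059
  48059*16 + 10 (A) = 768954
  768954*16 + 11 (B) = 12303275
  12303275*16 + 10 (A) = 196852410
  196852410*16 + 11 (B) = 3149638571
Decimal = 3149638571

3149638571


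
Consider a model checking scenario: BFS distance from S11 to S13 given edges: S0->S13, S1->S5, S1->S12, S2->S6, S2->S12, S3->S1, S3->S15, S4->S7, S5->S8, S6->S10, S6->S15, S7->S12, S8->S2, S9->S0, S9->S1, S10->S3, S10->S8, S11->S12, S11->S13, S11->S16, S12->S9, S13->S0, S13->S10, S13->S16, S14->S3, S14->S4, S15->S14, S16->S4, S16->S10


BFS layer-by-layer from S11:
  dist 0: {S11}
  dist 1: {S12, S13, S16}
  -> S13 reached at distance 1
Shortest path length = 1

1


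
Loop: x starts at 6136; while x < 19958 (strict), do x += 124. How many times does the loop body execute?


Step 1: x goes from 6136 toward 19958 by 124; the body runs while x<19958, so iterations = ceil((bound-start)/step)
Step 2: Distance=13822
Step 3: ceil(13822/124)=112

112


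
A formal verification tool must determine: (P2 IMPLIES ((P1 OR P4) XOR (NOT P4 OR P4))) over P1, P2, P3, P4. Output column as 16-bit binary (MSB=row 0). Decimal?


Formula: (P2 IMPLIES ((P1 OR P4) XOR (NOT P4 OR P4))) over P1, P2, P3, P4 (16 rows)
Evaluate each row (bits = P1,P2,P3,P4, MSB first):
  row 0 [0000]: (0 IMPLIES ((0 OR 0) XOR (NOT 0 OR 0))) -> 1
  row 1 [0001]: (0 IMPLIES ((0 OR 1) XOR (NOT 1 OR 1))) -> 1
  row 2 [0010]: (0 IMPLIES ((0 OR 0) XOR (NOT 0 OR 0))) -> 1
  row 3 [0011]: (0 IMPLIES ((0 OR 1) XOR (NOT 1 OR 1))) -> 1
  row 4 [0100]: (1 IMPLIES ((0 OR 0) XOR (NOT 0 OR 0))) -> 1
  row 5 [0101]: (1 IMPLIES ((0 OR 1) XOR (NOT 1 OR 1))) -> 0
  row 6 [0110]: (1 IMPLIES ((0 OR 0) XOR (NOT 0 OR 0))) -> 1
  row 7 [0111]: (1 IMPLIES ((0 OR 1) XOR (NOT 1 OR 1))) -> 0
  row 8 [1000]: (0 IMPLIES ((1 OR 0) XOR (NOT 0 OR 0))) -> 1
  row 9 [1001]: (0 IMPLIES ((1 OR 1) XOR (NOT 1 OR 1))) -> 1
  row 10 [1010]: (0 IMPLIES ((1 OR 0) XOR (NOT 0 OR 0))) -> 1
  row 11 [1011]: (0 IMPLIES ((1 OR 1) XOR (NOT 1 OR 1))) -> 1
  row 12 [1100]: (1 IMPLIES ((1 OR 0) XOR (NOT 0 OR 0))) -> 0
  row 13 [1101]: (1 IMPLIES ((1 OR 1) XOR (NOT 1 OR 1))) -> 0
  row 14 [1110]: (1 IMPLIES ((1 OR 0) XOR (NOT 0 OR 0))) -> 0
  row 15 [1111]: (1 IMPLIES ((1 OR 1) XOR (NOT 1 OR 1))) -> 0
Full result column, 4 rows per line (P1,P2 fixed per line; P3,P4 runs 00..11 left to right):
  rows 0-3 [P1,P2=00]: 1111  = hex F
  rows 4-7 [P1,P2=01]: 1010  = hex A
  rows 8-11 [P1,P2=10]: 1111  = hex F
  rows 12-15 [P1,P2=11]: 0000  = hex 0
Output column (row 0 .. row 15) = 1111101011110000
Output column grouped in 4s = 1111 1010 1111 0000 = 0xFAF0
Convert to decimal digit by digit (value = value*16 + digit):
  F -> 15
  15*16 + 10 (A) = 250
  250*16 + 15 (F) = 4015
  4015*16 + 0 = 64240
Decimal = 64240

64240


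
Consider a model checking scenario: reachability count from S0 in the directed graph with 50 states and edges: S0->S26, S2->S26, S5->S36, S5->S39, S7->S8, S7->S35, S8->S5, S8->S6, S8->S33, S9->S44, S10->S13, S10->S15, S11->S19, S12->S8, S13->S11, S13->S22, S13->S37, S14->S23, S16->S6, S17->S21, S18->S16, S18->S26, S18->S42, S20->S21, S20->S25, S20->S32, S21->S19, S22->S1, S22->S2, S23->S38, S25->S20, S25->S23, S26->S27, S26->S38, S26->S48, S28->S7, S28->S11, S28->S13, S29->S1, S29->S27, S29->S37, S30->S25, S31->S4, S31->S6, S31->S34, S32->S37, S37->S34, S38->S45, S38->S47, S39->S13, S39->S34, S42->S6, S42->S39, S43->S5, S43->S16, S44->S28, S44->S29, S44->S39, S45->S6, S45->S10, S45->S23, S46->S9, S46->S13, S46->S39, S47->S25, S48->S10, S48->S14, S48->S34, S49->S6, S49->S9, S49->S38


BFS from S0:
  layer 0: {S0}
  layer 1: {S26}
  layer 2: {S27, S38, S48}
  layer 3: {S10, S14, S34, S45, S47}
  layer 4: {S6, S13, S15, S23, S25}
  layer 5: {S11, S20, S22, S37}
  layer 6: {S1, S2, S19, S21, S32}
Reachable set: {S0, S1, S2, S6, S10, S11, S13, S14, S15, S19, S20, S21, S22, S23, S25, S26, S27, S32, S34, S37, S38, S45, S47, S48}
Count = 24

24


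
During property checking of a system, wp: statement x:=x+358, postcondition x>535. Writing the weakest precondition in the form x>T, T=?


Formula: wp(x:=E, P) = P[E/x] (substitute E for x in postcondition)
Step 1: Postcondition: x>535
Step 2: Substitute x+358 for x: x+358>535
Step 3: Solve for x: x > 535-358 = 177

177


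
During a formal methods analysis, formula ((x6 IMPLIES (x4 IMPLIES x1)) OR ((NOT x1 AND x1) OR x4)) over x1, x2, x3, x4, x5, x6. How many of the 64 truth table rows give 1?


Formula: ((x6 IMPLIES (x4 IMPLIES x1)) OR ((NOT x1 AND x1) OR x4)) over 6 vars (64 rows)
Evaluate each row (x1, x2, x3, x4, x5, x6 as bits, MSB first):
  row 0 [000000]: ((0 IMPLIES (0 IMPLIES 0)) OR ((NOT 0 AND 0) OR 0)) -> 1
  row 1 [000001]: ((1 IMPLIES (0 IMPLIES 0)) OR ((NOT 0 AND 0) OR 0)) -> 1
  row 2 [000010]: ((0 IMPLIES (0 IMPLIES 0)) OR ((NOT 0 AND 0) OR 0)) -> 1
  row 3 [000011]: ((1 IMPLIES (0 IMPLIES 0)) OR ((NOT 0 AND 0) OR 0)) -> 1
  row 4 [000100]: ((0 IMPLIES (1 IMPLIES 0)) OR ((NOT 0 AND 0) OR 1)) -> 1
  (every remaining row is evaluated the same way; all 64 results are listed next)
Full result column, 8 rows per line (x1,x2,x3 fixed per line; x4,x5,x6 runs 000..111 left to right):
  rows 0-7 [x1,x2,x3=000]: 11111111  (ones: 8)
  rows 8-15 [x1,x2,x3=001]: 11111111  (ones: 8)
  rows 16-23 [x1,x2,x3=010]: 11111111  (ones: 8)
  rows 24-31 [x1,x2,x3=011]: 11111111  (ones: 8)
  rows 32-39 [x1,x2,x3=100]: 11111111  (ones: 8)
  rows 40-47 [x1,x2,x3=101]: 11111111  (ones: 8)
  rows 48-55 [x1,x2,x3=110]: 11111111  (ones: 8)
  rows 56-63 [x1,x2,x3=111]: 11111111  (ones: 8)
Count of 1-rows = 8+8+8+8+8+8+8+8 = 64

64


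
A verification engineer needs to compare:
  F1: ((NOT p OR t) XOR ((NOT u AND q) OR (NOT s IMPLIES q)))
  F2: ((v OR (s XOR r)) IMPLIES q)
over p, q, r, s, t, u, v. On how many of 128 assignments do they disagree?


F1 = ((NOT p OR t) XOR ((NOT u AND q) OR (NOT s IMPLIES q)))
F2 = ((v OR (s XOR r)) IMPLIES q)
Evaluate both on each of 128 rows (bits = p,q,r,s,t,u,v):
  row 0 [0000000]: F1=1 F2=1 -> 0
  row 1 [0000001]: F1=1 F2=0 (differ) -> 1
  row 2 [0000010]: F1=1 F2=1 -> 0
  row 3 [0000011]: F1=1 F2=0 (differ) -> 1
  row 4 [0000100]: F1=1 F2=1 -> 0
  (every remaining row is evaluated the same way; all 128 results are listed next)
Full result column, 8 rows per line (p,q,r,s fixed per line; t,u,v runs 000..111 left to right):
  rows 0-7 [p,q,r,s=0000]: 01010101  (ones: 4)
  rows 8-15 [p,q,r,s=0001]: 00000000  (ones: 0)
  rows 16-23 [p,q,r,s=0010]: 11111111  (ones: 8)
  rows 24-31 [p,q,r,s=0011]: 10101010  (ones: 4)
  rows 32-39 [p,q,r,s=0100]: 11111111  (ones: 8)
  rows 40-47 [p,q,r,s=0101]: 11111111  (ones: 8)
  rows 48-55 [p,q,r,s=0110]: 11111111  (ones: 8)
  rows 56-63 [p,q,r,s=0111]: 11111111  (ones: 8)
  rows 64-71 [p,q,r,s=1000]: 10100101  (ones: 4)
  rows 72-79 [p,q,r,s=1001]: 11110000  (ones: 4)
  rows 80-87 [p,q,r,s=1010]: 00001111  (ones: 4)
  rows 88-95 [p,q,r,s=1011]: 01011010  (ones: 4)
  rows 96-103 [p,q,r,s=1100]: 00001111  (ones: 4)
  rows 104-111 [p,q,r,s=1101]: 00001111  (ones: 4)
  rows 112-119 [p,q,r,s=1110]: 00001111  (ones: 4)
  rows 120-127 [p,q,r,s=1111]: 00001111  (ones: 4)
Disagreements = 4+0+8+4+8+8+8+8+4+4+4+4+4+4+4+4 = 80

80
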